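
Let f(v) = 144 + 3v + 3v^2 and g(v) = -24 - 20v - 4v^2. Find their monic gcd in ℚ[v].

Euclidean algorithm in ℚ[v]:
  3v^2 + 3v + 144 = (-3/4)(-4v^2 - 20v - 24) + (-12v + 126)
  -4v^2 - 20v - 24 = ((1/3)v + 31/6)(-12v + 126) + (-675)
  -12v + 126 = ((4/225)v - 14/75)(-675) + (0)
The last nonzero remainder is the constant -675, so the polynomials are coprime and gcd = 1.

1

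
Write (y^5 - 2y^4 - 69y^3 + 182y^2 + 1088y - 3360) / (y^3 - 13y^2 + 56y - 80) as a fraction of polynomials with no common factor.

Repeated division with remainder:
  y^5 - 2y^4 - 69y^3 + 182y^2 + 1088y - 3360 = (y^2 + 11y + 18)(y^3 - 13y^2 + 56y - 80) + (-120y^2 + 960y - 1920)
  y^3 - 13y^2 + 56y - 80 = (-(1/120)y + 1/24)(-120y^2 + 960y - 1920) + (0)
Last nonzero remainder: -120y^2 + 960y - 1920. Dividing through by -120 gives the monic gcd y^2 - 8y + 16.
Cancel y^2 - 8y + 16 from numerator and denominator to get the reduced form.

(y^3 + 6y^2 - 37y - 210)/(y - 5)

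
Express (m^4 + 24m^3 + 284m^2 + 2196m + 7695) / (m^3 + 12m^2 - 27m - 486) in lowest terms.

(m^2 + 6m + 95)/(m - 6)

Repeated division with remainder:
  m^4 + 24m^3 + 284m^2 + 2196m + 7695 = (m + 12)(m^3 + 12m^2 - 27m - 486) + (167m^2 + 3006m + 13527)
  m^3 + 12m^2 - 27m - 486 = ((1/167)m - 6/167)(167m^2 + 3006m + 13527) + (0)
Last nonzero remainder: 167m^2 + 3006m + 13527. Dividing through by 167 gives the monic gcd m^2 + 18m + 81.
Cancel m^2 + 18m + 81 from numerator and denominator to get the reduced form.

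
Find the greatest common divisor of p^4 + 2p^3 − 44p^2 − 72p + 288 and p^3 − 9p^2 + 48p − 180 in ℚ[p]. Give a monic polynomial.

p − 6

Repeated division with remainder:
  p^4 + 2p^3 − 44p^2 − 72p + 288 = (p + 11)(p^3 − 9p^2 + 48p − 180) + (7p^2 − 420p + 2268)
  p^3 − 9p^2 + 48p − 180 = ((1/7)p + 51/7)(7p^2 − 420p + 2268) + (2784p − 16704)
  7p^2 − 420p + 2268 = ((7/2784)p − 63/464)(2784p − 16704) + (0)
Last nonzero remainder: 2784p − 16704. Dividing through by 2784 gives the monic gcd p − 6.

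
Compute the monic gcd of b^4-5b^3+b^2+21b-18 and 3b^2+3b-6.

Euclidean algorithm in ℚ[b]:
  b^4-5b^3+b^2+21b-18 = ((1/3)b^2-2b+3)(3b^2+3b-6) + (0)
Last nonzero remainder: 3b^2+3b-6. Dividing through by 3 gives the monic gcd b^2+b-2.

b^2+b-2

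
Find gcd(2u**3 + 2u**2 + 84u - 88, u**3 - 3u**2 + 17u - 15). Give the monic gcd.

u - 1

By polynomial division,
  2u**3 + 2u**2 + 84u - 88 = (2)(u**3 - 3u**2 + 17u - 15) + (8u**2 + 50u - 58)
  u**3 - 3u**2 + 17u - 15 = ((1/8)u - 37/32)(8u**2 + 50u - 58) + ((1313/16)u - 1313/16)
  8u**2 + 50u - 58 = ((128/1313)u + 928/1313)((1313/16)u - 1313/16) + (0)
Last nonzero remainder: (1313/16)u - 1313/16. Dividing through by 1313/16 gives the monic gcd u - 1.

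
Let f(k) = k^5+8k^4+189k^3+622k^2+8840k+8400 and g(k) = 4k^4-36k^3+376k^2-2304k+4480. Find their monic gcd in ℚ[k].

Apply the Euclidean algorithm:
  k^5+8k^4+189k^3+622k^2+8840k+8400 = ((1/4)k+17/4)(4k^4-36k^3+376k^2-2304k+4480) + (248k^3-400k^2+17512k-10640)
  4k^4-36k^3+376k^2-2304k+4480 = ((1/62)k-229/1922)(248k^3-400k^2+17512k-10640) + ((44100/961)k^2-(44100/961)k+3087000/961)
  248k^3-400k^2+17512k-10640 = ((59582/11025)k-36518/11025)((44100/961)k^2-(44100/961)k+3087000/961) + (0)
Last nonzero remainder: (44100/961)k^2-(44100/961)k+3087000/961. Dividing through by 44100/961 gives the monic gcd k^2-k+70.

k^2-k+70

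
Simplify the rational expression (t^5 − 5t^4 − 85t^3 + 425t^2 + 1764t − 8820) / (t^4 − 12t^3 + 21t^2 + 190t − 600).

Apply the Euclidean algorithm:
  t^5 − 5t^4 − 85t^3 + 425t^2 + 1764t − 8820 = (t + 7)(t^4 − 12t^3 + 21t^2 + 190t − 600) + (−22t^3 + 88t^2 + 1034t − 4620)
  t^4 − 12t^3 + 21t^2 + 190t − 600 = (−(1/22)t + 4/11)(−22t^3 + 88t^2 + 1034t − 4620) + (36t^2 − 396t + 1080)
  −22t^3 + 88t^2 + 1034t − 4620 = (−(11/18)t − 77/18)(36t^2 − 396t + 1080) + (0)
Last nonzero remainder: 36t^2 − 396t + 1080. Dividing through by 36 gives the monic gcd t^2 − 11t + 30.
Cancel t^2 − 11t + 30 from numerator and denominator to get the reduced form.

(t^3 + 6t^2 − 49t − 294)/(t^2 − t − 20)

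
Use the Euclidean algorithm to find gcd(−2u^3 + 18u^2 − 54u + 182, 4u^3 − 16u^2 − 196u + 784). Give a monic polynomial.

Apply the Euclidean algorithm:
  −2u^3 + 18u^2 − 54u + 182 = (−1/2)(4u^3 − 16u^2 − 196u + 784) + (10u^2 − 152u + 574)
  4u^3 − 16u^2 − 196u + 784 = ((2/5)u + 112/25)(10u^2 − 152u + 574) + ((6384/25)u − 44688/25)
  10u^2 − 152u + 574 = ((125/3192)u − 1025/3192)((6384/25)u − 44688/25) + (0)
Last nonzero remainder: (6384/25)u − 44688/25. Dividing through by 6384/25 gives the monic gcd u − 7.

u − 7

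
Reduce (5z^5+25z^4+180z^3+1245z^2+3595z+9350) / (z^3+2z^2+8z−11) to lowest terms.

By polynomial division,
  5z^5+25z^4+180z^3+1245z^2+3595z+9350 = (5z^2+15z+110)(z^3+2z^2+8z−11) + (960z^2+2880z+10560)
  z^3+2z^2+8z−11 = ((1/960)z−1/960)(960z^2+2880z+10560) + (0)
Last nonzero remainder: 960z^2+2880z+10560. Dividing through by 960 gives the monic gcd z^2+3z+11.
Cancel z^2+3z+11 from numerator and denominator to get the reduced form.

(5z^3+10z^2+95z+850)/(z−1)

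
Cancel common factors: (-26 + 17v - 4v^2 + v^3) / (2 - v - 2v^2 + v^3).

Apply the Euclidean algorithm:
  v^3 - 4v^2 + 17v - 26 = (v^3 - 2v^2 - v + 2) + (-2v^2 + 18v - 28)
  v^3 - 2v^2 - v + 2 = (-(1/2)v - 7/2)(-2v^2 + 18v - 28) + (48v - 96)
  -2v^2 + 18v - 28 = (-(1/24)v + 7/24)(48v - 96) + (0)
Last nonzero remainder: 48v - 96. Dividing through by 48 gives the monic gcd v - 2.
Cancel v - 2 from numerator and denominator to get the reduced form.

(13 - 2v + v^2)/(-1 + v^2)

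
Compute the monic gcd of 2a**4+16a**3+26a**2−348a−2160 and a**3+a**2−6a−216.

a**2+7a+36

Repeated division with remainder:
  2a**4+16a**3+26a**2−348a−2160 = (2a+14)(a**3+a**2−6a−216) + (24a**2+168a+864)
  a**3+a**2−6a−216 = ((1/24)a−1/4)(24a**2+168a+864) + (0)
Last nonzero remainder: 24a**2+168a+864. Dividing through by 24 gives the monic gcd a**2+7a+36.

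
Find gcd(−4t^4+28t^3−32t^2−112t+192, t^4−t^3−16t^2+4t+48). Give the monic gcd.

t^3−4t^2−4t+16

Apply the Euclidean algorithm:
  −4t^4+28t^3−32t^2−112t+192 = (−4)(t^4−t^3−16t^2+4t+48) + (24t^3−96t^2−96t+384)
  t^4−t^3−16t^2+4t+48 = ((1/24)t+1/8)(24t^3−96t^2−96t+384) + (0)
Last nonzero remainder: 24t^3−96t^2−96t+384. Dividing through by 24 gives the monic gcd t^3−4t^2−4t+16.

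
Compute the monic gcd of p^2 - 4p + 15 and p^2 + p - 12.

1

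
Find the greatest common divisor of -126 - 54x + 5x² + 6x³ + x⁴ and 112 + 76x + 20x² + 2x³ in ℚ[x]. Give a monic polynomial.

14 + 6x + x²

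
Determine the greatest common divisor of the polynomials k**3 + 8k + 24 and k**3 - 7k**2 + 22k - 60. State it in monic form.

k**2 - 2k + 12

Apply the Euclidean algorithm:
  k**3 + 8k + 24 = (k**3 - 7k**2 + 22k - 60) + (7k**2 - 14k + 84)
  k**3 - 7k**2 + 22k - 60 = ((1/7)k - 5/7)(7k**2 - 14k + 84) + (0)
Last nonzero remainder: 7k**2 - 14k + 84. Dividing through by 7 gives the monic gcd k**2 - 2k + 12.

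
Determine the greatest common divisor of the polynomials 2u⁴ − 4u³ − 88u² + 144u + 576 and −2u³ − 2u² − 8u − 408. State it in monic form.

By polynomial division,
  2u⁴ − 4u³ − 88u² + 144u + 576 = (−u + 3)(−2u³ − 2u² − 8u − 408) + (−90u² − 240u + 1800)
  −2u³ − 2u² − 8u − 408 = ((1/45)u − 1/27)(−90u² − 240u + 1800) + (−(512/9)u − 1024/3)
  −90u² − 240u + 1800 = ((405/256)u − 675/128)(−(512/9)u − 1024/3) + (0)
Last nonzero remainder: −(512/9)u − 1024/3. Dividing through by −512/9 gives the monic gcd u + 6.

u + 6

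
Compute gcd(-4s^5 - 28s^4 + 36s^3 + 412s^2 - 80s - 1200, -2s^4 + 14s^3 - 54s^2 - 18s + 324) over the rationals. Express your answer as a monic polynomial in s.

s^2 - s - 6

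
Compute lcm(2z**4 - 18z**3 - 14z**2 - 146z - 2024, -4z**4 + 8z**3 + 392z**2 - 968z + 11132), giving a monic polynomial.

z**5 + 2z**4 - 106z**3 - 150z**2 - 1815z - 11132

Euclidean algorithm in ℚ[z]:
  2z**4 - 18z**3 - 14z**2 - 146z - 2024 = (-1/2)(-4z**4 + 8z**3 + 392z**2 - 968z + 11132) + (-14z**3 + 182z**2 - 630z + 3542)
  -4z**4 + 8z**3 + 392z**2 - 968z + 11132 = ((2/7)z + 22/7)(-14z**3 + 182z**2 - 630z + 3542) + (0)
Last nonzero remainder: -14z**3 + 182z**2 - 630z + 3542. Dividing through by -14 gives the monic gcd z**3 - 13z**2 + 45z - 253.
Then lcm(f, g) = f·g / gcd(f, g); expanding and making the result monic gives the answer.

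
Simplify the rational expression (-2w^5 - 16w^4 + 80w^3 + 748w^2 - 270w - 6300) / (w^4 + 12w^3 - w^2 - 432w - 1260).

(-2w^2 - 4w + 30)/(w + 6)

Repeated division with remainder:
  -2w^5 - 16w^4 + 80w^3 + 748w^2 - 270w - 6300 = (-2w + 8)(w^4 + 12w^3 - w^2 - 432w - 1260) + (-18w^3 - 108w^2 + 666w + 3780)
  w^4 + 12w^3 - w^2 - 432w - 1260 = (-(1/18)w - 1/3)(-18w^3 - 108w^2 + 666w + 3780) + (0)
Last nonzero remainder: -18w^3 - 108w^2 + 666w + 3780. Dividing through by -18 gives the monic gcd w^3 + 6w^2 - 37w - 210.
Cancel w^3 + 6w^2 - 37w - 210 from numerator and denominator to get the reduced form.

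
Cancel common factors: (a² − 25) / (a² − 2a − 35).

By polynomial division,
  a² − 25 = (a² − 2a − 35) + (2a + 10)
  a² − 2a − 35 = ((1/2)a − 7/2)(2a + 10) + (0)
Last nonzero remainder: 2a + 10. Dividing through by 2 gives the monic gcd a + 5.
Cancel a + 5 from numerator and denominator to get the reduced form.

(a − 5)/(a − 7)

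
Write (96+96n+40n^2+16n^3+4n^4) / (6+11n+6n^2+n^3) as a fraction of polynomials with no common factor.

(48+24n+8n^2+4n^3)/(3+4n+n^2)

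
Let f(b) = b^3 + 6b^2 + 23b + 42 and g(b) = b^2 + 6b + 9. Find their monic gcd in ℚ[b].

b + 3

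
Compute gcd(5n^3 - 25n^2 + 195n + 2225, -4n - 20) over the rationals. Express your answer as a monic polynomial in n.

n + 5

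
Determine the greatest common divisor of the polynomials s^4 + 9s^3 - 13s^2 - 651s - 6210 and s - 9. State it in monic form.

s - 9

Repeated division with remainder:
  s^4 + 9s^3 - 13s^2 - 651s - 6210 = (s^3 + 18s^2 + 149s + 690)(s - 9) + (0)
The last nonzero remainder s - 9 is already monic.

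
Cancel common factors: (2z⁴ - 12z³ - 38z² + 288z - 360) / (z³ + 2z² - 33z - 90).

Euclidean algorithm in ℚ[z]:
  2z⁴ - 12z³ - 38z² + 288z - 360 = (2z - 16)(z³ + 2z² - 33z - 90) + (60z² - 60z - 1800)
  z³ + 2z² - 33z - 90 = ((1/60)z + 1/20)(60z² - 60z - 1800) + (0)
Last nonzero remainder: 60z² - 60z - 1800. Dividing through by 60 gives the monic gcd z² - z - 30.
Cancel z² - z - 30 from numerator and denominator to get the reduced form.

(2z² - 10z + 12)/(z + 3)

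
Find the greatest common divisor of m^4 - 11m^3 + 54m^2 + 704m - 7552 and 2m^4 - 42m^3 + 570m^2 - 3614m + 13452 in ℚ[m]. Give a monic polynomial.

Repeated division with remainder:
  m^4 - 11m^3 + 54m^2 + 704m - 7552 = (1/2)(2m^4 - 42m^3 + 570m^2 - 3614m + 13452) + (10m^3 - 231m^2 + 2511m - 14278)
  2m^4 - 42m^3 + 570m^2 - 3614m + 13452 = ((1/5)m + 21/50)(10m^3 - 231m^2 + 2511m - 14278) + ((8241/50)m^2 - (90651/50)m + 486219/25)
  10m^3 - 231m^2 + 2511m - 14278 = ((500/8241)m - 6050/8241)((8241/50)m^2 - (90651/50)m + 486219/25) + (0)
Last nonzero remainder: (8241/50)m^2 - (90651/50)m + 486219/25. Dividing through by 8241/50 gives the monic gcd m^2 - 11m + 118.

m^2 - 11m + 118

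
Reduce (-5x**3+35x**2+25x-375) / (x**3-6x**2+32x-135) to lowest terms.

(-5x**2+10x+75)/(x**2-x+27)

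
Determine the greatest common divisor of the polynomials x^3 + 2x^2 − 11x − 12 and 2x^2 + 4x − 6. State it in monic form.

Euclidean algorithm in ℚ[x]:
  x^3 + 2x^2 − 11x − 12 = ((1/2)x)(2x^2 + 4x − 6) + (−8x − 12)
  2x^2 + 4x − 6 = (−(1/4)x − 1/8)(−8x − 12) + (−15/2)
  −8x − 12 = ((16/15)x + 8/5)(−15/2) + (0)
The last nonzero remainder is the constant −15/2, so the polynomials are coprime and gcd = 1.

1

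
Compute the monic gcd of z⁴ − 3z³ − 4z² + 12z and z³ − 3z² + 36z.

z

Apply the Euclidean algorithm:
  z⁴ − 3z³ − 4z² + 12z = (z)(z³ − 3z² + 36z) + (−40z² + 12z)
  z³ − 3z² + 36z = (−(1/40)z + 27/400)(−40z² + 12z) + ((3519/100)z)
  −40z² + 12z = (−(4000/3519)z + 400/1173)((3519/100)z) + (0)
Last nonzero remainder: (3519/100)z. Dividing through by 3519/100 gives the monic gcd z.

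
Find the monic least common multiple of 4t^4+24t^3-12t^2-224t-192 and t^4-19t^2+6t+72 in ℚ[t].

t^6+5t^5-15t^4-89t^3+26t^2+384t+288

Repeated division with remainder:
  4t^4+24t^3-12t^2-224t-192 = (4)(t^4-19t^2+6t+72) + (24t^3+64t^2-248t-480)
  t^4-19t^2+6t+72 = ((1/24)t-1/9)(24t^3+64t^2-248t-480) + (-(14/9)t^2-(14/9)t+56/3)
  24t^3+64t^2-248t-480 = (-(108/7)t-180/7)(-(14/9)t^2-(14/9)t+56/3) + (0)
Last nonzero remainder: -(14/9)t^2-(14/9)t+56/3. Dividing through by -14/9 gives the monic gcd t^2+t-12.
Then lcm(f, g) = f·g / gcd(f, g); expanding and making the result monic gives the answer.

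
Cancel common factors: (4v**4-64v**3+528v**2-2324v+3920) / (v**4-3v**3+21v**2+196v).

(4v**2-36v+80)/(v**2+4v)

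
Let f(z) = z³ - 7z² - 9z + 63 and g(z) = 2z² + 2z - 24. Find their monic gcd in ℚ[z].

z - 3

By polynomial division,
  z³ - 7z² - 9z + 63 = ((1/2)z - 4)(2z² + 2z - 24) + (11z - 33)
  2z² + 2z - 24 = ((2/11)z + 8/11)(11z - 33) + (0)
Last nonzero remainder: 11z - 33. Dividing through by 11 gives the monic gcd z - 3.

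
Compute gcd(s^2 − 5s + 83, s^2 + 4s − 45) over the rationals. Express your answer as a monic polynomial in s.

1

By polynomial division,
  s^2 − 5s + 83 = (s^2 + 4s − 45) + (−9s + 128)
  s^2 + 4s − 45 = (−(1/9)s − 164/81)(−9s + 128) + (17347/81)
  −9s + 128 = (−(729/17347)s + 10368/17347)(17347/81) + (0)
The last nonzero remainder is the constant 17347/81, so the polynomials are coprime and gcd = 1.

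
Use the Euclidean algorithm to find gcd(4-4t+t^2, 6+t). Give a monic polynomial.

Euclidean algorithm in ℚ[t]:
  t^2-4t+4 = (t-10)(t+6) + (64)
  t+6 = ((1/64)t+3/32)(64) + (0)
The last nonzero remainder is the constant 64, so the polynomials are coprime and gcd = 1.

1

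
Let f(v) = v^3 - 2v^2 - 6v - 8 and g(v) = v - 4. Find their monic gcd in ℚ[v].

Repeated division with remainder:
  v^3 - 2v^2 - 6v - 8 = (v^2 + 2v + 2)(v - 4) + (0)
The last nonzero remainder v - 4 is already monic.

v - 4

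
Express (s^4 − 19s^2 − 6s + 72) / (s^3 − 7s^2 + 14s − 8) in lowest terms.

(s^2 + 6s + 9)/(s − 1)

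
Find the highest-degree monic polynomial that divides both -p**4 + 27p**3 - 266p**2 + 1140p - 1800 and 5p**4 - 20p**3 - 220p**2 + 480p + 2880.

Apply the Euclidean algorithm:
  -p**4 + 27p**3 - 266p**2 + 1140p - 1800 = (-1/5)(5p**4 - 20p**3 - 220p**2 + 480p + 2880) + (23p**3 - 310p**2 + 1236p - 1224)
  5p**4 - 20p**3 - 220p**2 + 480p + 2880 = ((5/23)p + 1090/529)(23p**3 - 310p**2 + 1236p - 1224) + ((79380/529)p**2 - (952560/529)p + 2857680/529)
  23p**3 - 310p**2 + 1236p - 1224 = ((12167/79380)p - 8993/39690)((79380/529)p**2 - (952560/529)p + 2857680/529) + (0)
Last nonzero remainder: (79380/529)p**2 - (952560/529)p + 2857680/529. Dividing through by 79380/529 gives the monic gcd p**2 - 12p + 36.

p**2 - 12p + 36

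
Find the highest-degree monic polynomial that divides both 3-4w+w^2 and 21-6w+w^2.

Repeated division with remainder:
  w^2-4w+3 = (w^2-6w+21) + (2w-18)
  w^2-6w+21 = ((1/2)w+3/2)(2w-18) + (48)
  2w-18 = ((1/24)w-3/8)(48) + (0)
The last nonzero remainder is the constant 48, so the polynomials are coprime and gcd = 1.

1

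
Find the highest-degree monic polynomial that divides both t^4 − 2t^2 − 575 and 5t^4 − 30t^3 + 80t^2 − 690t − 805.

t^2 + 23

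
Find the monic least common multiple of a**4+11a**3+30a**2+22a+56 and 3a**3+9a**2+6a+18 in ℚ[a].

a**5+14a**4+63a**3+112a**2+122a+168

Euclidean algorithm in ℚ[a]:
  a**4+11a**3+30a**2+22a+56 = ((1/3)a+8/3)(3a**3+9a**2+6a+18) + (4a**2+8)
  3a**3+9a**2+6a+18 = ((3/4)a+9/4)(4a**2+8) + (0)
Last nonzero remainder: 4a**2+8. Dividing through by 4 gives the monic gcd a**2+2.
Then lcm(f, g) = f·g / gcd(f, g); expanding and making the result monic gives the answer.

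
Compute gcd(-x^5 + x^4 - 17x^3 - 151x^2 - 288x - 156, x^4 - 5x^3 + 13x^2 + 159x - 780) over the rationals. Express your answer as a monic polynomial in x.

Repeated division with remainder:
  -x^5 + x^4 - 17x^3 - 151x^2 - 288x - 156 = (-x - 4)(x^4 - 5x^3 + 13x^2 + 159x - 780) + (-24x^3 + 60x^2 - 432x - 3276)
  x^4 - 5x^3 + 13x^2 + 159x - 780 = (-(1/24)x + 5/48)(-24x^3 + 60x^2 - 432x - 3276) + (-(45/4)x^2 + (135/2)x - 1755/4)
  -24x^3 + 60x^2 - 432x - 3276 = ((32/15)x + 112/15)(-(45/4)x^2 + (135/2)x - 1755/4) + (0)
Last nonzero remainder: -(45/4)x^2 + (135/2)x - 1755/4. Dividing through by -45/4 gives the monic gcd x^2 - 6x + 39.

x^2 - 6x + 39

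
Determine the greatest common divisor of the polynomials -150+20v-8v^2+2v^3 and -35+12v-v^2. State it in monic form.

By polynomial division,
  2v^3-8v^2+20v-150 = (-2v-16)(-v^2+12v-35) + (142v-710)
  -v^2+12v-35 = (-(1/142)v+7/142)(142v-710) + (0)
Last nonzero remainder: 142v-710. Dividing through by 142 gives the monic gcd v-5.

-5+v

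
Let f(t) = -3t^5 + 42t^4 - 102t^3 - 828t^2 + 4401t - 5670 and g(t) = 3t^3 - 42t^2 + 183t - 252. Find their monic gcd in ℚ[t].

t^2 - 10t + 21

Repeated division with remainder:
  -3t^5 + 42t^4 - 102t^3 - 828t^2 + 4401t - 5670 = (-t^2 + 27)(3t^3 - 42t^2 + 183t - 252) + (54t^2 - 540t + 1134)
  3t^3 - 42t^2 + 183t - 252 = ((1/18)t - 2/9)(54t^2 - 540t + 1134) + (0)
Last nonzero remainder: 54t^2 - 540t + 1134. Dividing through by 54 gives the monic gcd t^2 - 10t + 21.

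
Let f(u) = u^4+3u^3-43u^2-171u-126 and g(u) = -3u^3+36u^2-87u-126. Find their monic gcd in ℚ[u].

u^2-6u-7

Apply the Euclidean algorithm:
  u^4+3u^3-43u^2-171u-126 = (-(1/3)u-5)(-3u^3+36u^2-87u-126) + (108u^2-648u-756)
  -3u^3+36u^2-87u-126 = (-(1/36)u+1/6)(108u^2-648u-756) + (0)
Last nonzero remainder: 108u^2-648u-756. Dividing through by 108 gives the monic gcd u^2-6u-7.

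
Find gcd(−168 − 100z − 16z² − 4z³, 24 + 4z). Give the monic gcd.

Euclidean algorithm in ℚ[z]:
  −4z³ − 16z² − 100z − 168 = (−z² + 2z − 37)(4z + 24) + (720)
  4z + 24 = ((1/180)z + 1/30)(720) + (0)
The last nonzero remainder is the constant 720, so the polynomials are coprime and gcd = 1.

1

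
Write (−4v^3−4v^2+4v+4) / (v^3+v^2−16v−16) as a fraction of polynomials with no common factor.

(−4v^2+4)/(v^2−16)

Repeated division with remainder:
  −4v^3−4v^2+4v+4 = (−4)(v^3+v^2−16v−16) + (−60v−60)
  v^3+v^2−16v−16 = (−(1/60)v^2+4/15)(−60v−60) + (0)
Last nonzero remainder: −60v−60. Dividing through by −60 gives the monic gcd v+1.
Cancel v+1 from numerator and denominator to get the reduced form.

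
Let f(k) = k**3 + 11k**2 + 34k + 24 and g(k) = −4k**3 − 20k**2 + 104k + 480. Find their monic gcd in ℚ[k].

By polynomial division,
  k**3 + 11k**2 + 34k + 24 = (−1/4)(−4k**3 − 20k**2 + 104k + 480) + (6k**2 + 60k + 144)
  −4k**3 − 20k**2 + 104k + 480 = (−(2/3)k + 10/3)(6k**2 + 60k + 144) + (0)
Last nonzero remainder: 6k**2 + 60k + 144. Dividing through by 6 gives the monic gcd k**2 + 10k + 24.

k**2 + 10k + 24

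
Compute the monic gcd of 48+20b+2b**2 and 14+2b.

1

Repeated division with remainder:
  2b**2+20b+48 = (b+3)(2b+14) + (6)
  2b+14 = ((1/3)b+7/3)(6) + (0)
The last nonzero remainder is the constant 6, so the polynomials are coprime and gcd = 1.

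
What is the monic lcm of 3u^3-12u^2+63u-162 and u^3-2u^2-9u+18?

u^5-3u^4+11u^3-9u^2-180u+324

Euclidean algorithm in ℚ[u]:
  3u^3-12u^2+63u-162 = (3)(u^3-2u^2-9u+18) + (-6u^2+90u-216)
  u^3-2u^2-9u+18 = (-(1/6)u-13/6)(-6u^2+90u-216) + (150u-450)
  -6u^2+90u-216 = (-(1/25)u+12/25)(150u-450) + (0)
Last nonzero remainder: 150u-450. Dividing through by 150 gives the monic gcd u-3.
Then lcm(f, g) = f·g / gcd(f, g); expanding and making the result monic gives the answer.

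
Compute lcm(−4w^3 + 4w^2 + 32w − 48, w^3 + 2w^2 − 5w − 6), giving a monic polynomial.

w^4 − 9w^2 + 4w + 12

By polynomial division,
  −4w^3 + 4w^2 + 32w − 48 = (−4)(w^3 + 2w^2 − 5w − 6) + (12w^2 + 12w − 72)
  w^3 + 2w^2 − 5w − 6 = ((1/12)w + 1/12)(12w^2 + 12w − 72) + (0)
Last nonzero remainder: 12w^2 + 12w − 72. Dividing through by 12 gives the monic gcd w^2 + w − 6.
Then lcm(f, g) = f·g / gcd(f, g); expanding and making the result monic gives the answer.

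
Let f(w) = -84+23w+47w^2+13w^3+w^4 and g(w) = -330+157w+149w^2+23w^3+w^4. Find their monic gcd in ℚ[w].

By polynomial division,
  w^4+13w^3+47w^2+23w-84 = (w^4+23w^3+149w^2+157w-330) + (-10w^3-102w^2-134w+246)
  w^4+23w^3+149w^2+157w-330 = (-(1/10)w-32/25)(-10w^3-102w^2-134w+246) + ((126/25)w^2+(252/25)w-378/25)
  -10w^3-102w^2-134w+246 = (-(125/63)w-1025/63)((126/25)w^2+(252/25)w-378/25) + (0)
Last nonzero remainder: (126/25)w^2+(252/25)w-378/25. Dividing through by 126/25 gives the monic gcd w^2+2w-3.

-3+2w+w^2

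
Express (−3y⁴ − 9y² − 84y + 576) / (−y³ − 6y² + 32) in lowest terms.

(3y³ − 12y² + 57y − 144)/(y² + 2y − 8)

By polynomial division,
  −3y⁴ − 9y² − 84y + 576 = (3y − 18)(−y³ − 6y² + 32) + (−117y² − 180y + 1152)
  −y³ − 6y² + 32 = ((1/117)y + 58/1521)(−117y² − 180y + 1152) + (−(504/169)y − 2016/169)
  −117y² − 180y + 1152 = ((2197/56)y − 676/7)(−(504/169)y − 2016/169) + (0)
Last nonzero remainder: −(504/169)y − 2016/169. Dividing through by −504/169 gives the monic gcd y + 4.
Cancel y + 4 from numerator and denominator to get the reduced form.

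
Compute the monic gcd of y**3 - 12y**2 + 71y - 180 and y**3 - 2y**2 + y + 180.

Euclidean algorithm in ℚ[y]:
  y**3 - 12y**2 + 71y - 180 = (y**3 - 2y**2 + y + 180) + (-10y**2 + 70y - 360)
  y**3 - 2y**2 + y + 180 = (-(1/10)y - 1/2)(-10y**2 + 70y - 360) + (0)
Last nonzero remainder: -10y**2 + 70y - 360. Dividing through by -10 gives the monic gcd y**2 - 7y + 36.

y**2 - 7y + 36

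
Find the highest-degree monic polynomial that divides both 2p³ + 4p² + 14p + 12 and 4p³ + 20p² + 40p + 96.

Repeated division with remainder:
  2p³ + 4p² + 14p + 12 = (1/2)(4p³ + 20p² + 40p + 96) + (-6p² - 6p - 36)
  4p³ + 20p² + 40p + 96 = (-(2/3)p - 8/3)(-6p² - 6p - 36) + (0)
Last nonzero remainder: -6p² - 6p - 36. Dividing through by -6 gives the monic gcd p² + p + 6.

p² + p + 6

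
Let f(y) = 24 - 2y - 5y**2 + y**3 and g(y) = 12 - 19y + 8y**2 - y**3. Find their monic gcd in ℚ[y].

By polynomial division,
  y**3 - 5y**2 - 2y + 24 = (-1)(-y**3 + 8y**2 - 19y + 12) + (3y**2 - 21y + 36)
  -y**3 + 8y**2 - 19y + 12 = (-(1/3)y + 1/3)(3y**2 - 21y + 36) + (0)
Last nonzero remainder: 3y**2 - 21y + 36. Dividing through by 3 gives the monic gcd y**2 - 7y + 12.

12 - 7y + y**2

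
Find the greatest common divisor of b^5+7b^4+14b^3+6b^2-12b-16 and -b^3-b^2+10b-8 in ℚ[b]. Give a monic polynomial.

b^2+3b-4

Apply the Euclidean algorithm:
  b^5+7b^4+14b^3+6b^2-12b-16 = (-b^2-6b-18)(-b^3-b^2+10b-8) + (40b^2+120b-160)
  -b^3-b^2+10b-8 = (-(1/40)b+1/20)(40b^2+120b-160) + (0)
Last nonzero remainder: 40b^2+120b-160. Dividing through by 40 gives the monic gcd b^2+3b-4.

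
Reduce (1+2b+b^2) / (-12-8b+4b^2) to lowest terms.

(1+b)/(-12+4b)

By polynomial division,
  b^2+2b+1 = (1/4)(4b^2-8b-12) + (4b+4)
  4b^2-8b-12 = (b-3)(4b+4) + (0)
Last nonzero remainder: 4b+4. Dividing through by 4 gives the monic gcd b+1.
Cancel b+1 from numerator and denominator to get the reduced form.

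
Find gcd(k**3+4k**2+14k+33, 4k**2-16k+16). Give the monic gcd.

Apply the Euclidean algorithm:
  k**3+4k**2+14k+33 = ((1/4)k+2)(4k**2-16k+16) + (42k+1)
  4k**2-16k+16 = ((2/21)k-169/441)(42k+1) + (7225/441)
  42k+1 = ((18522/7225)k+441/7225)(7225/441) + (0)
The last nonzero remainder is the constant 7225/441, so the polynomials are coprime and gcd = 1.

1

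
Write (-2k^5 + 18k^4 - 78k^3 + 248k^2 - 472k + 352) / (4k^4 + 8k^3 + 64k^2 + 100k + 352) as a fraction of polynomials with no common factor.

Repeated division with remainder:
  -2k^5 + 18k^4 - 78k^3 + 248k^2 - 472k + 352 = (-(1/2)k + 11/2)(4k^4 + 8k^3 + 64k^2 + 100k + 352) + (-90k^3 - 54k^2 - 846k - 1584)
  4k^4 + 8k^3 + 64k^2 + 100k + 352 = (-(2/45)k - 14/225)(-90k^3 - 54k^2 - 846k - 1584) + ((576/25)k^2 - (576/25)k + 6336/25)
  -90k^3 - 54k^2 - 846k - 1584 = (-(125/32)k - 25/4)((576/25)k^2 - (576/25)k + 6336/25) + (0)
Last nonzero remainder: (576/25)k^2 - (576/25)k + 6336/25. Dividing through by 576/25 gives the monic gcd k^2 - k + 11.
Cancel k^2 - k + 11 from numerator and denominator to get the reduced form.

(-k^3 + 8k^2 - 20k + 16)/(2k^2 + 6k + 16)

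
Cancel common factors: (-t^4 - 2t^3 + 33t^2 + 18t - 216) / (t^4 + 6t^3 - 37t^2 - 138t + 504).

(-t - 3)/(t + 7)

By polynomial division,
  -t^4 - 2t^3 + 33t^2 + 18t - 216 = (-1)(t^4 + 6t^3 - 37t^2 - 138t + 504) + (4t^3 - 4t^2 - 120t + 288)
  t^4 + 6t^3 - 37t^2 - 138t + 504 = ((1/4)t + 7/4)(4t^3 - 4t^2 - 120t + 288) + (0)
Last nonzero remainder: 4t^3 - 4t^2 - 120t + 288. Dividing through by 4 gives the monic gcd t^3 - t^2 - 30t + 72.
Cancel t^3 - t^2 - 30t + 72 from numerator and denominator to get the reduced form.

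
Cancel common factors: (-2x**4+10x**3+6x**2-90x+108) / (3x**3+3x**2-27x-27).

(-2x**2+10x-12)/(3x+3)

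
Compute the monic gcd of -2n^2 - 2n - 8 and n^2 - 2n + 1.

1

Apply the Euclidean algorithm:
  -2n^2 - 2n - 8 = (-2)(n^2 - 2n + 1) + (-6n - 6)
  n^2 - 2n + 1 = (-(1/6)n + 1/2)(-6n - 6) + (4)
  -6n - 6 = (-(3/2)n - 3/2)(4) + (0)
The last nonzero remainder is the constant 4, so the polynomials are coprime and gcd = 1.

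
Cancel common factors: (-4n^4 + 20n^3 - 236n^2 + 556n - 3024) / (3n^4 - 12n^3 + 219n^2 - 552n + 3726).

(-4n^2 + 4n - 112)/(3n^2 + 138)

Euclidean algorithm in ℚ[n]:
  -4n^4 + 20n^3 - 236n^2 + 556n - 3024 = (-4/3)(3n^4 - 12n^3 + 219n^2 - 552n + 3726) + (4n^3 + 56n^2 - 180n + 1944)
  3n^4 - 12n^3 + 219n^2 - 552n + 3726 = ((3/4)n - 27/2)(4n^3 + 56n^2 - 180n + 1944) + (1110n^2 - 4440n + 29970)
  4n^3 + 56n^2 - 180n + 1944 = ((2/555)n + 12/185)(1110n^2 - 4440n + 29970) + (0)
Last nonzero remainder: 1110n^2 - 4440n + 29970. Dividing through by 1110 gives the monic gcd n^2 - 4n + 27.
Cancel n^2 - 4n + 27 from numerator and denominator to get the reduced form.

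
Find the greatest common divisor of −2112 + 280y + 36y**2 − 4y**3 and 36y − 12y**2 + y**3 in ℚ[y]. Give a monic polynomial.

−6 + y

By polynomial division,
  −4y**3 + 36y**2 + 280y − 2112 = (−4)(y**3 − 12y**2 + 36y) + (−12y**2 + 424y − 2112)
  y**3 − 12y**2 + 36y = (−(1/12)y − 35/18)(−12y**2 + 424y − 2112) + ((6160/9)y − 12320/3)
  −12y**2 + 424y − 2112 = (−(27/1540)y + 18/35)((6160/9)y − 12320/3) + (0)
Last nonzero remainder: (6160/9)y − 12320/3. Dividing through by 6160/9 gives the monic gcd y − 6.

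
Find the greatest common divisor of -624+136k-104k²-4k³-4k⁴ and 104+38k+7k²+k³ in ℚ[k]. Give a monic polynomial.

26+3k+k²

Repeated division with remainder:
  -4k⁴-4k³-104k²+136k-624 = (-4k+24)(k³+7k²+38k+104) + (-120k²-360k-3120)
  k³+7k²+38k+104 = (-(1/120)k-1/30)(-120k²-360k-3120) + (0)
Last nonzero remainder: -120k²-360k-3120. Dividing through by -120 gives the monic gcd k²+3k+26.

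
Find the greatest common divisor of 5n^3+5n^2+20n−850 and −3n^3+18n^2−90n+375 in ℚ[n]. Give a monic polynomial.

n−5

By polynomial division,
  5n^3+5n^2+20n−850 = (−5/3)(−3n^3+18n^2−90n+375) + (35n^2−130n−225)
  −3n^3+18n^2−90n+375 = (−(3/35)n+48/245)(35n^2−130n−225) + (−(4107/49)n+20535/49)
  35n^2−130n−225 = (−(1715/4107)n−735/1369)(−(4107/49)n+20535/49) + (0)
Last nonzero remainder: −(4107/49)n+20535/49. Dividing through by −4107/49 gives the monic gcd n−5.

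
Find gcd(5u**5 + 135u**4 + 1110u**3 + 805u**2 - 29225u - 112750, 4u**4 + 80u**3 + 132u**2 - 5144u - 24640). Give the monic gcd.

Euclidean algorithm in ℚ[u]:
  5u**5 + 135u**4 + 1110u**3 + 805u**2 - 29225u - 112750 = ((5/4)u + 35/4)(4u**4 + 80u**3 + 132u**2 - 5144u - 24640) + (245u**3 + 6080u**2 + 46585u + 102850)
  4u**4 + 80u**3 + 132u**2 - 5144u - 24640 = ((4/245)u - 944/12005)(245u**3 + 6080u**2 + 46585u + 102850) + (-(361296/2401)u**2 - (1083888/343)u - 39742560/2401)
  245u**3 + 6080u**2 + 46585u + 102850 = (-(588245/361296)u - 2244935/361296)(-(361296/2401)u**2 - (1083888/343)u - 39742560/2401) + (0)
Last nonzero remainder: -(361296/2401)u**2 - (1083888/343)u - 39742560/2401. Dividing through by -361296/2401 gives the monic gcd u**2 + 21u + 110.

u**2 + 21u + 110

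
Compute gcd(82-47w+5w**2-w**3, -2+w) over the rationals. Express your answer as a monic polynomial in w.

-2+w

Repeated division with remainder:
  -w**3+5w**2-47w+82 = (-w**2+3w-41)(w-2) + (0)
The last nonzero remainder w-2 is already monic.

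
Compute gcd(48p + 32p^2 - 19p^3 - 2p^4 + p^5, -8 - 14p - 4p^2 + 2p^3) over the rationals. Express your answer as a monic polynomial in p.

Apply the Euclidean algorithm:
  p^5 - 2p^4 - 19p^3 + 32p^2 + 48p = ((1/2)p^2 - 6)(2p^3 - 4p^2 - 14p - 8) + (12p^2 - 36p - 48)
  2p^3 - 4p^2 - 14p - 8 = ((1/6)p + 1/6)(12p^2 - 36p - 48) + (0)
Last nonzero remainder: 12p^2 - 36p - 48. Dividing through by 12 gives the monic gcd p^2 - 3p - 4.

-4 - 3p + p^2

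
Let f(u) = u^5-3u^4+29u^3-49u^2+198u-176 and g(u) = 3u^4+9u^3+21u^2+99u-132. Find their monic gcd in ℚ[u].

Repeated division with remainder:
  u^5-3u^4+29u^3-49u^2+198u-176 = ((1/3)u-2)(3u^4+9u^3+21u^2+99u-132) + (40u^3-40u^2+440u-440)
  3u^4+9u^3+21u^2+99u-132 = ((3/40)u+3/10)(40u^3-40u^2+440u-440) + (0)
Last nonzero remainder: 40u^3-40u^2+440u-440. Dividing through by 40 gives the monic gcd u^3-u^2+11u-11.

u^3-u^2+11u-11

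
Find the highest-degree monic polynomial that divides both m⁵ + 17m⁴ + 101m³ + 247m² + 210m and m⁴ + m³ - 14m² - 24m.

Euclidean algorithm in ℚ[m]:
  m⁵ + 17m⁴ + 101m³ + 247m² + 210m = (m + 16)(m⁴ + m³ - 14m² - 24m) + (99m³ + 495m² + 594m)
  m⁴ + m³ - 14m² - 24m = ((1/99)m - 4/99)(99m³ + 495m² + 594m) + (0)
Last nonzero remainder: 99m³ + 495m² + 594m. Dividing through by 99 gives the monic gcd m³ + 5m² + 6m.

m³ + 5m² + 6m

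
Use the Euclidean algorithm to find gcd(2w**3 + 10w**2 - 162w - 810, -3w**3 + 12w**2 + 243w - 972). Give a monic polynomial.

w**2 - 81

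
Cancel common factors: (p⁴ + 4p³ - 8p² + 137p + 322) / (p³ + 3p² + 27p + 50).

(p³ + 2p² - 12p + 161)/(p² + p + 25)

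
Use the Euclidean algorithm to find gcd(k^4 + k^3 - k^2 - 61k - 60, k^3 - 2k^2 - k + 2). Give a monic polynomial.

Repeated division with remainder:
  k^4 + k^3 - k^2 - 61k - 60 = (k + 3)(k^3 - 2k^2 - k + 2) + (6k^2 - 60k - 66)
  k^3 - 2k^2 - k + 2 = ((1/6)k + 4/3)(6k^2 - 60k - 66) + (90k + 90)
  6k^2 - 60k - 66 = ((1/15)k - 11/15)(90k + 90) + (0)
Last nonzero remainder: 90k + 90. Dividing through by 90 gives the monic gcd k + 1.

k + 1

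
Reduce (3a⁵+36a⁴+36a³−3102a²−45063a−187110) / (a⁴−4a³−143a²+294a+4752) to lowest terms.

(3a³+42a²+417a+1890)/(a²−2a−48)

By polynomial division,
  3a⁵+36a⁴+36a³−3102a²−45063a−187110 = (3a+48)(a⁴−4a³−143a²+294a+4752) + (657a³+2880a²−73431a−415206)
  a⁴−4a³−143a²+294a+4752 = ((1/657)a−68/5329)(657a³+2880a²−73431a−415206) + ((29400/5329)a²−(58800/5329)a−2910600/5329)
  657a³+2880a²−73431a−415206 = ((1167051/9800)a+3724971/4900)((29400/5329)a²−(58800/5329)a−2910600/5329) + (0)
Last nonzero remainder: (29400/5329)a²−(58800/5329)a−2910600/5329. Dividing through by 29400/5329 gives the monic gcd a²−2a−99.
Cancel a²−2a−99 from numerator and denominator to get the reduced form.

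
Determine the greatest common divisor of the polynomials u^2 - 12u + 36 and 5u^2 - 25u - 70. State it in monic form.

1

Euclidean algorithm in ℚ[u]:
  u^2 - 12u + 36 = (1/5)(5u^2 - 25u - 70) + (-7u + 50)
  5u^2 - 25u - 70 = (-(5/7)u - 75/49)(-7u + 50) + (320/49)
  -7u + 50 = (-(343/320)u + 245/32)(320/49) + (0)
The last nonzero remainder is the constant 320/49, so the polynomials are coprime and gcd = 1.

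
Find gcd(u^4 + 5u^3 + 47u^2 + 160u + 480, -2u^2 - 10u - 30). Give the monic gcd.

u^2 + 5u + 15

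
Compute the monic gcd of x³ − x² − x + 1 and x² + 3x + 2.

Repeated division with remainder:
  x³ − x² − x + 1 = (x − 4)(x² + 3x + 2) + (9x + 9)
  x² + 3x + 2 = ((1/9)x + 2/9)(9x + 9) + (0)
Last nonzero remainder: 9x + 9. Dividing through by 9 gives the monic gcd x + 1.

x + 1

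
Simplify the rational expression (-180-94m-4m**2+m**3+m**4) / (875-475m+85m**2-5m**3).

(-36-26m-6m**2-m**3)/(175-60m+5m**2)

Apply the Euclidean algorithm:
  m**4+m**3-4m**2-94m-180 = (-(1/5)m-18/5)(-5m**3+85m**2-475m+875) + (207m**2-1629m+2970)
  -5m**3+85m**2-475m+875 = (-(5/207)m+350/1587)(207m**2-1629m+2970) + (-(23275/529)m+116375/529)
  207m**2-1629m+2970 = (-(109503/23275)m+314226/23275)(-(23275/529)m+116375/529) + (0)
Last nonzero remainder: -(23275/529)m+116375/529. Dividing through by -23275/529 gives the monic gcd m-5.
Cancel m-5 from numerator and denominator to get the reduced form.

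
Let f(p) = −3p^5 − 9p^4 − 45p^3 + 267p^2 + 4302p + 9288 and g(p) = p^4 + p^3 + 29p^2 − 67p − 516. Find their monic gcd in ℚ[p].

p^3 + 5p^2 + 49p + 129

By polynomial division,
  −3p^5 − 9p^4 − 45p^3 + 267p^2 + 4302p + 9288 = (−3p − 6)(p^4 + p^3 + 29p^2 − 67p − 516) + (48p^3 + 240p^2 + 2352p + 6192)
  p^4 + p^3 + 29p^2 − 67p − 516 = ((1/48)p − 1/12)(48p^3 + 240p^2 + 2352p + 6192) + (0)
Last nonzero remainder: 48p^3 + 240p^2 + 2352p + 6192. Dividing through by 48 gives the monic gcd p^3 + 5p^2 + 49p + 129.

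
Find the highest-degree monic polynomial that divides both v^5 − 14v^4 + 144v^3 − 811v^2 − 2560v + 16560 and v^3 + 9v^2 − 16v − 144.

Apply the Euclidean algorithm:
  v^5 − 14v^4 + 144v^3 − 811v^2 − 2560v + 16560 = (v^2 − 23v + 367)(v^3 + 9v^2 − 16v − 144) + (−4338v^2 + 69408)
  v^3 + 9v^2 − 16v − 144 = (−(1/4338)v − 1/482)(−4338v^2 + 69408) + (0)
Last nonzero remainder: −4338v^2 + 69408. Dividing through by −4338 gives the monic gcd v^2 − 16.

v^2 − 16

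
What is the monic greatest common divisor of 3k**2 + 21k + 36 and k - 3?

1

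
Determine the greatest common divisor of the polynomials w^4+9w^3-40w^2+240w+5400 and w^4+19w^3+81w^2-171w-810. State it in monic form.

w^2+19w+90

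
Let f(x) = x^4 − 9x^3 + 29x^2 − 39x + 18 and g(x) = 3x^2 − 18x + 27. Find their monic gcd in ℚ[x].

x^2 − 6x + 9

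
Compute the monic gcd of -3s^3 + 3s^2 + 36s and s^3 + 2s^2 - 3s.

s^2 + 3s

Euclidean algorithm in ℚ[s]:
  -3s^3 + 3s^2 + 36s = (-3)(s^3 + 2s^2 - 3s) + (9s^2 + 27s)
  s^3 + 2s^2 - 3s = ((1/9)s - 1/9)(9s^2 + 27s) + (0)
Last nonzero remainder: 9s^2 + 27s. Dividing through by 9 gives the monic gcd s^2 + 3s.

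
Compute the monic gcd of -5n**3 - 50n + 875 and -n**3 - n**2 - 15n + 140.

n**2 + 5n + 35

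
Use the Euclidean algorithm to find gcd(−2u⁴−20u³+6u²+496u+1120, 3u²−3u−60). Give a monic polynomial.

By polynomial division,
  −2u⁴−20u³+6u²+496u+1120 = (−(2/3)u²−(22/3)u−56/3)(3u²−3u−60) + (0)
Last nonzero remainder: 3u²−3u−60. Dividing through by 3 gives the monic gcd u²−u−20.

u²−u−20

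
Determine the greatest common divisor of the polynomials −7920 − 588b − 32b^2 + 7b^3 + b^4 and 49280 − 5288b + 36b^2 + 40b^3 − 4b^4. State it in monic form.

Apply the Euclidean algorithm:
  b^4 + 7b^3 − 32b^2 − 588b − 7920 = (−1/4)(−4b^4 + 40b^3 + 36b^2 − 5288b + 49280) + (17b^3 − 23b^2 − 1910b + 4400)
  −4b^4 + 40b^3 + 36b^2 − 5288b + 49280 = (−(4/17)b + 588/289)(17b^3 − 23b^2 − 1910b + 4400) + (−(105952/289)b^2 − (105952/289)b + 11654720/289)
  17b^3 − 23b^2 − 1910b + 4400 = (−(4913/105952)b + 1445/13244)(−(105952/289)b^2 − (105952/289)b + 11654720/289) + (0)
Last nonzero remainder: −(105952/289)b^2 − (105952/289)b + 11654720/289. Dividing through by −105952/289 gives the monic gcd b^2 + b − 110.

−110 + b + b^2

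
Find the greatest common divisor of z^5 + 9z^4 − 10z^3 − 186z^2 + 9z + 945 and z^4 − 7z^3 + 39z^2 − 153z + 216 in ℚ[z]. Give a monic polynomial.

Apply the Euclidean algorithm:
  z^5 + 9z^4 − 10z^3 − 186z^2 + 9z + 945 = (z + 16)(z^4 − 7z^3 + 39z^2 − 153z + 216) + (63z^3 − 657z^2 + 2241z − 2511)
  z^4 − 7z^3 + 39z^2 − 153z + 216 = ((1/63)z + 8/147)(63z^3 − 657z^2 + 2241z − 2511) + ((1920/49)z^2 − (11520/49)z + 17280/49)
  63z^3 − 657z^2 + 2241z − 2511 = ((1029/640)z − 4557/640)((1920/49)z^2 − (11520/49)z + 17280/49) + (0)
Last nonzero remainder: (1920/49)z^2 − (11520/49)z + 17280/49. Dividing through by 1920/49 gives the monic gcd z^2 − 6z + 9.

z^2 − 6z + 9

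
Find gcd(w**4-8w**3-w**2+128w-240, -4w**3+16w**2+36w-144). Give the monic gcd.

w**2-7w+12

Euclidean algorithm in ℚ[w]:
  w**4-8w**3-w**2+128w-240 = (-(1/4)w+1)(-4w**3+16w**2+36w-144) + (-8w**2+56w-96)
  -4w**3+16w**2+36w-144 = ((1/2)w+3/2)(-8w**2+56w-96) + (0)
Last nonzero remainder: -8w**2+56w-96. Dividing through by -8 gives the monic gcd w**2-7w+12.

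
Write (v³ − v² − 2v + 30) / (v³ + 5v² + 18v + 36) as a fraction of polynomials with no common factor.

By polynomial division,
  v³ − v² − 2v + 30 = (v³ + 5v² + 18v + 36) + (−6v² − 20v − 6)
  v³ + 5v² + 18v + 36 = (−(1/6)v − 5/18)(−6v² − 20v − 6) + ((103/9)v + 103/3)
  −6v² − 20v − 6 = (−(54/103)v − 18/103)((103/9)v + 103/3) + (0)
Last nonzero remainder: (103/9)v + 103/3. Dividing through by 103/9 gives the monic gcd v + 3.
Cancel v + 3 from numerator and denominator to get the reduced form.

(v² − 4v + 10)/(v² + 2v + 12)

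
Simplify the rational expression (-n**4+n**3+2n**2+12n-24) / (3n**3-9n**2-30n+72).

(-n**3-n**2+12)/(3n**2-3n-36)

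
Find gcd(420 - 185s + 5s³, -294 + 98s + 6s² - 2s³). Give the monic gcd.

Apply the Euclidean algorithm:
  5s³ - 185s + 420 = (-5/2)(-2s³ + 6s² + 98s - 294) + (15s² + 60s - 315)
  -2s³ + 6s² + 98s - 294 = (-(2/15)s + 14/15)(15s² + 60s - 315) + (0)
Last nonzero remainder: 15s² + 60s - 315. Dividing through by 15 gives the monic gcd s² + 4s - 21.

-21 + 4s + s²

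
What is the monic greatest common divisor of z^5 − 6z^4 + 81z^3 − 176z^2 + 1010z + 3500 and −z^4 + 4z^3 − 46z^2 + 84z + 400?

z^3 + 46z + 100

Euclidean algorithm in ℚ[z]:
  z^5 − 6z^4 + 81z^3 − 176z^2 + 1010z + 3500 = (−z + 2)(−z^4 + 4z^3 − 46z^2 + 84z + 400) + (27z^3 + 1242z + 2700)
  −z^4 + 4z^3 − 46z^2 + 84z + 400 = (−(1/27)z + 4/27)(27z^3 + 1242z + 2700) + (0)
Last nonzero remainder: 27z^3 + 1242z + 2700. Dividing through by 27 gives the monic gcd z^3 + 46z + 100.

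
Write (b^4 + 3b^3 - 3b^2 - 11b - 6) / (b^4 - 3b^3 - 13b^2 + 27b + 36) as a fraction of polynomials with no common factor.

(b^2 - b - 2)/(b^2 - 7b + 12)

Repeated division with remainder:
  b^4 + 3b^3 - 3b^2 - 11b - 6 = (b^4 - 3b^3 - 13b^2 + 27b + 36) + (6b^3 + 10b^2 - 38b - 42)
  b^4 - 3b^3 - 13b^2 + 27b + 36 = ((1/6)b - 7/9)(6b^3 + 10b^2 - 38b - 42) + ((10/9)b^2 + (40/9)b + 10/3)
  6b^3 + 10b^2 - 38b - 42 = ((27/5)b - 63/5)((10/9)b^2 + (40/9)b + 10/3) + (0)
Last nonzero remainder: (10/9)b^2 + (40/9)b + 10/3. Dividing through by 10/9 gives the monic gcd b^2 + 4b + 3.
Cancel b^2 + 4b + 3 from numerator and denominator to get the reduced form.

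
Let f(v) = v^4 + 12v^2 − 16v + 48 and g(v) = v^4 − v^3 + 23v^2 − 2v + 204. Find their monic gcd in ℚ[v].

Apply the Euclidean algorithm:
  v^4 + 12v^2 − 16v + 48 = (v^4 − v^3 + 23v^2 − 2v + 204) + (v^3 − 11v^2 − 14v − 156)
  v^4 − v^3 + 23v^2 − 2v + 204 = (v + 10)(v^3 − 11v^2 − 14v − 156) + (147v^2 + 294v + 1764)
  v^3 − 11v^2 − 14v − 156 = ((1/147)v − 13/147)(147v^2 + 294v + 1764) + (0)
Last nonzero remainder: 147v^2 + 294v + 1764. Dividing through by 147 gives the monic gcd v^2 + 2v + 12.

v^2 + 2v + 12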